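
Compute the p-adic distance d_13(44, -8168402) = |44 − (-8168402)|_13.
d_13(44, -8168402) = 1/371293

Step 1 — x − y = 44 − (-8168402) = 8168446. Step 2 — v_13(8168446) = 5 (factor: 8168446 = (13^5 · 22); the sign does not affect v_p). Step 3 — |x − y|_13 = 13^{-5} = 1/371293.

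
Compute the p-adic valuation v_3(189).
v_3(189) = 3

v_3(n) is the largest exponent k such that 3^k divides n. Factor out: 189 = 3^3 · 7. (Sign doesn't affect v_p.) So v_3(189) = 3.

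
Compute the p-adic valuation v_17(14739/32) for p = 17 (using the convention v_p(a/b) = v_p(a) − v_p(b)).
v_17(14739/32) = 3

Factor powers of 17 from the numerator and denominator of the reduced fraction: 14739 = 17^3 · 3 and 32 = 17^0 · 32. Apply v_p(a/b) = v_p(a) − v_p(b): v_17(14739/32) = 3 − 0 = 3.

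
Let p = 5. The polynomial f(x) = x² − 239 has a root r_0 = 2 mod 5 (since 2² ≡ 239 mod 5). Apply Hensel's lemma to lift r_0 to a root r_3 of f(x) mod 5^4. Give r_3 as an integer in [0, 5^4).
r_3 = 567 (mod 625)

Hensel's recurrence: r_{i+1} = r_i − f(r_i)·(f′(r_i))^{-1} mod 5^{i+2}, with f′(x) = 2x. Iterate:
  r_0 = 2 (mod 5)
  r_1 = 17 (mod 25)
  r_2 = 67 (mod 125)
  r_3 = 567 (mod 625)
Final: r_3 = 567, and one checks f(r_3) ≡ 0 mod 5^4.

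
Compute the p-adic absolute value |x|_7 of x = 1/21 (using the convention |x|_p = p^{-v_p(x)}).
|1/21|_7 = 7

Step 1 — compute v_7(x) by factoring powers of 7 out of the numerator and denominator: v_7(1/21) = -1. Step 2 — apply |x|_p = p^{-v_p(x)} = 7^{1} = 7.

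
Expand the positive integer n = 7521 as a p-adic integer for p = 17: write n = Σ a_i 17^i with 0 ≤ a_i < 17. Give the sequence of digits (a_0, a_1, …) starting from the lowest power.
(a_0, a_1, …) = (7, 0, 9, 1)

Repeated division by 17 gives the digits low-to-high: 7521 = 7 + 9·17^2 + 1·17^3. Digit sequence: (7, 0, 9, 1).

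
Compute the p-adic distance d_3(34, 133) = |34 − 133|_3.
d_3(34, 133) = 1/9

Step 1 — x − y = 34 − 133 = -99. Step 2 — v_3(-99) = 2 (factor: -99 = −(3^2 · 11); the sign does not affect v_p). Step 3 — |x − y|_3 = 3^{-2} = 1/9.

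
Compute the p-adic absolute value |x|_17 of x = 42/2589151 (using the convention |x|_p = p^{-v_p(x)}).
|42/2589151|_17 = 83521

Step 1 — compute v_17(x) by factoring powers of 17 out of the numerator and denominator: v_17(42/2589151) = -4. Step 2 — apply |x|_p = p^{-v_p(x)} = 17^{4} = 83521.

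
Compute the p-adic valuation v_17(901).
v_17(901) = 1

v_17(n) is the largest exponent k such that 17^k divides n. Factor out: 901 = 17^1 · 53. (Sign doesn't affect v_p.) So v_17(901) = 1.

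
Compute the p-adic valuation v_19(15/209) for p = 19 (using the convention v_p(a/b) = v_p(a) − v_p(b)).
v_19(15/209) = -1

Factor powers of 19 from the numerator and denominator of the reduced fraction: 15 = 19^0 · 15 and 209 = 19^1 · 11. Apply v_p(a/b) = v_p(a) − v_p(b): v_19(15/209) = 0 − 1 = -1.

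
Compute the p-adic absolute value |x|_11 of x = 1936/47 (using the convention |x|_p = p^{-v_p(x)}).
|1936/47|_11 = 1/121

Step 1 — compute v_11(x) by factoring powers of 11 out of the numerator and denominator: v_11(1936/47) = 2. Step 2 — apply |x|_p = p^{-v_p(x)} = 11^{-2} = 1/121.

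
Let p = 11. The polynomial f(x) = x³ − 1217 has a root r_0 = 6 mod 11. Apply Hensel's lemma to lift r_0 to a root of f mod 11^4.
r_3 = 10698 (mod 14641)

Hensel: r_{i+1} = r_i − f(r_i)/f′(r_i) mod 11^{i+2}, where f′(x) = 3x². Iterate:
  r_0 = 6 (mod 11)
  r_1 = 50 (mod 121)
  r_2 = 50 (mod 1331)
  r_3 = 10698 (mod 14641)
Final: r = 10698 with f(r) ≡ 0 mod 11^4.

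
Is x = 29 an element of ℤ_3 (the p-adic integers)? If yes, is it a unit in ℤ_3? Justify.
x ∈ ℤ_3^× (unit); v_3(x) = 0

ℤ_3 = {x ∈ ℚ_3 : v_3(x) ≥ 0} and ℤ_3^× = {x ∈ ℤ_3 : v_3(x) = 0}. Here v_3(29) = v_3(num) − v_3(den) = 0; compare against these criteria.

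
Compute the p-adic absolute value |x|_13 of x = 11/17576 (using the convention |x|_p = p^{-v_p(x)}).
|11/17576|_13 = 2197

Step 1 — compute v_13(x) by factoring powers of 13 out of the numerator and denominator: v_13(11/17576) = -3. Step 2 — apply |x|_p = p^{-v_p(x)} = 13^{3} = 2197.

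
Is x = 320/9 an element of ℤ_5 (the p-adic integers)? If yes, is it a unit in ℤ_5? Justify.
x ∈ ℤ_5 but not a unit; v_5(x) = 1 > 0

ℤ_5 = {x ∈ ℚ_5 : v_5(x) ≥ 0} and ℤ_5^× = {x ∈ ℤ_5 : v_5(x) = 0}. Here v_5(320/9) = v_5(num) − v_5(den) = 1; compare against these criteria.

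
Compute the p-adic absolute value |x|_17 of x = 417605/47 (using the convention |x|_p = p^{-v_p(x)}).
|417605/47|_17 = 1/83521

Step 1 — compute v_17(x) by factoring powers of 17 out of the numerator and denominator: v_17(417605/47) = 4. Step 2 — apply |x|_p = p^{-v_p(x)} = 17^{-4} = 1/83521.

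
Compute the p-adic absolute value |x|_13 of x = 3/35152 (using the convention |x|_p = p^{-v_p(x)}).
|3/35152|_13 = 2197

Step 1 — compute v_13(x) by factoring powers of 13 out of the numerator and denominator: v_13(3/35152) = -3. Step 2 — apply |x|_p = p^{-v_p(x)} = 13^{3} = 2197.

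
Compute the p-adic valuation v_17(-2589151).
v_17(-2589151) = 4

v_17(n) is the largest exponent k such that 17^k divides n. Factor out: -2589151 = -17^4 · 31. (Sign doesn't affect v_p.) So v_17(-2589151) = 4.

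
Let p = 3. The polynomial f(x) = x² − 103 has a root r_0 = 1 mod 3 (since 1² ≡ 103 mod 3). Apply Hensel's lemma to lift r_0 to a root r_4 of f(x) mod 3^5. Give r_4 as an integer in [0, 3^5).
r_4 = 115 (mod 243)

Hensel's recurrence: r_{i+1} = r_i − f(r_i)·(f′(r_i))^{-1} mod 3^{i+2}, with f′(x) = 2x. Iterate:
  r_0 = 1 (mod 3)
  r_1 = 7 (mod 9)
  r_2 = 7 (mod 27)
  r_3 = 34 (mod 81)
  r_4 = 115 (mod 243)
Final: r_4 = 115, and one checks f(r_4) ≡ 0 mod 3^5.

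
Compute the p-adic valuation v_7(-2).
v_7(-2) = 0

v_7(n) is the largest exponent k such that 7^k divides n. Factor out: -2 = -7^0 · 2. (Sign doesn't affect v_p.) So v_7(-2) = 0.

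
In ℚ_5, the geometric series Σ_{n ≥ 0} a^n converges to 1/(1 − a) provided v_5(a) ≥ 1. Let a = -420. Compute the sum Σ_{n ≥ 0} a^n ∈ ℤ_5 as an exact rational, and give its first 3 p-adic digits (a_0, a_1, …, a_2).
Σ a^n = 1/(1 − a) = 1/421;  first 3 digits = (1, 1, 4)

v_5(a) = 1 ≥ 1, so the series converges in ℤ_5 to 1/(1 − a) = 1/(1 − (-420)) = 1/421. Expand this rational in ℤ_5: compute digits iteratively via d_i = x_i mod 5, x_{i+1} = (x_i − d_i)/5. The first 3 digits are (1, 1, 4).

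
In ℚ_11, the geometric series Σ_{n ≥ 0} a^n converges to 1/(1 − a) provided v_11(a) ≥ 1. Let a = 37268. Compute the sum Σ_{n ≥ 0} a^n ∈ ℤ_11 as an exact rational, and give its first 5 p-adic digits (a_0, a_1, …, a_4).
Σ a^n = 1/(1 − a) = -1/37267;  first 5 digits = (1, 0, 0, 6, 2)

v_11(a) = 3 ≥ 1, so the series converges in ℤ_11 to 1/(1 − a) = 1/(1 − 37268) = -1/37267. Expand this rational in ℤ_11: compute digits iteratively via d_i = x_i mod 11, x_{i+1} = (x_i − d_i)/11. The first 5 digits are (1, 0, 0, 6, 2).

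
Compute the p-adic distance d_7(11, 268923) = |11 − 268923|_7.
d_7(11, 268923) = 1/16807

Step 1 — x − y = 11 − 268923 = -268912. Step 2 — v_7(-268912) = 5 (factor: -268912 = −(7^5 · 16); the sign does not affect v_p). Step 3 — |x − y|_7 = 7^{-5} = 1/16807.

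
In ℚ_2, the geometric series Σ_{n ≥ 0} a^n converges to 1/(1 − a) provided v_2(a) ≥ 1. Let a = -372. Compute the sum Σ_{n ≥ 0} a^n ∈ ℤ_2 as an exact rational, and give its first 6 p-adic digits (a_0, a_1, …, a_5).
Σ a^n = 1/(1 − a) = 1/373;  first 6 digits = (1, 0, 1, 1, 1, 0)

v_2(a) = 2 ≥ 1, so the series converges in ℤ_2 to 1/(1 − a) = 1/(1 − (-372)) = 1/373. Expand this rational in ℤ_2: compute digits iteratively via d_i = x_i mod 2, x_{i+1} = (x_i − d_i)/2. The first 6 digits are (1, 0, 1, 1, 1, 0).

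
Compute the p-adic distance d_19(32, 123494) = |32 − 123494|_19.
d_19(32, 123494) = 1/6859

Step 1 — x − y = 32 − 123494 = -123462. Step 2 — v_19(-123462) = 3 (factor: -123462 = −(19^3 · 18); the sign does not affect v_p). Step 3 — |x − y|_19 = 19^{-3} = 1/6859.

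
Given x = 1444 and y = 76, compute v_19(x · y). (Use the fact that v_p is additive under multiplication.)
v_19(109744) = 3

v_p(x) = 2 (factor: 1444 = 19^2 · 4); v_p(y) = 1 (factor: 76 = 19^1 · 4). Additivity: v_p(xy) = v_p(x) + v_p(y) = 2 + 1 = 3. (Direct check: xy = 109744 = 19^3 · (16).)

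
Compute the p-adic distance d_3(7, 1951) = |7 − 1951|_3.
d_3(7, 1951) = 1/243

Step 1 — x − y = 7 − 1951 = -1944. Step 2 — v_3(-1944) = 5 (factor: -1944 = −(3^5 · 8); the sign does not affect v_p). Step 3 — |x − y|_3 = 3^{-5} = 1/243.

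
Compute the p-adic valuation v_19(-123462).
v_19(-123462) = 3

v_19(n) is the largest exponent k such that 19^k divides n. Factor out: -123462 = -19^3 · 18. (Sign doesn't affect v_p.) So v_19(-123462) = 3.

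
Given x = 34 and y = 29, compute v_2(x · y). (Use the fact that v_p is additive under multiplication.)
v_2(986) = 1

v_p(x) = 1 (factor: 34 = 2^1 · 17); v_p(y) = 0 (factor: 29 = 2^0 · 29). Additivity: v_p(xy) = v_p(x) + v_p(y) = 1 + 0 = 1. (Direct check: xy = 986 = 2^1 · (493).)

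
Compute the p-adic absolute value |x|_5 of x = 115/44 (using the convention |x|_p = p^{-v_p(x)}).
|115/44|_5 = 1/5

Step 1 — compute v_5(x) by factoring powers of 5 out of the numerator and denominator: v_5(115/44) = 1. Step 2 — apply |x|_p = p^{-v_p(x)} = 5^{-1} = 1/5.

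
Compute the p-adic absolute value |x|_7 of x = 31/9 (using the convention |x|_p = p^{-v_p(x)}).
|31/9|_7 = 1

Step 1 — compute v_7(x) by factoring powers of 7 out of the numerator and denominator: v_7(31/9) = 0. Step 2 — apply |x|_p = p^{-v_p(x)} = 7^{0} = 1.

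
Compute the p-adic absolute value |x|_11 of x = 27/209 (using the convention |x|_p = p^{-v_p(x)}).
|27/209|_11 = 11

Step 1 — compute v_11(x) by factoring powers of 11 out of the numerator and denominator: v_11(27/209) = -1. Step 2 — apply |x|_p = p^{-v_p(x)} = 11^{1} = 11.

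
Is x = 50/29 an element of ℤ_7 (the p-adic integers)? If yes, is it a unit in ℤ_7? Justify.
x ∈ ℤ_7^× (unit); v_7(x) = 0

ℤ_7 = {x ∈ ℚ_7 : v_7(x) ≥ 0} and ℤ_7^× = {x ∈ ℤ_7 : v_7(x) = 0}. Here v_7(50/29) = v_7(num) − v_7(den) = 0; compare against these criteria.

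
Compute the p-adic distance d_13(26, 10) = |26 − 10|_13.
d_13(26, 10) = 1

Step 1 — x − y = 26 − 10 = 16. Step 2 — v_13(16) = 0 (factor: 16 = (13^0 · 16); the sign does not affect v_p). Step 3 — |x − y|_13 = 13^{0} = 1.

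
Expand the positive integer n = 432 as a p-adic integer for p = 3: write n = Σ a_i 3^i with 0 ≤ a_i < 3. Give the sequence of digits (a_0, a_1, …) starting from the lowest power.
(a_0, a_1, …) = (0, 0, 0, 1, 2, 1)

Repeated division by 3 gives the digits low-to-high: 432 = 1·3^3 + 2·3^4 + 1·3^5. Digit sequence: (0, 0, 0, 1, 2, 1).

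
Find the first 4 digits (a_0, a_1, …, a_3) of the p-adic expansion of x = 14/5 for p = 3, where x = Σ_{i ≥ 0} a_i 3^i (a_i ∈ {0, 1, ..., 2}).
(a_0, …, a_3) = (1, 0, 2, 0)

v_3(14/5) = 0 (numerator and denominator both coprime to 3), so x ∈ ℤ_3^×. Compute digits iteratively via a_i = x_i mod 3, x_{i+1} = (x_i − a_i)/3, with x_0 = x:
  x_0 = 14/5;  a_0 = 1;  x_1 = (x_0 − 1)/3 = 3/5
  x_1 = 3/5;  a_1 = 0;  x_2 = (x_1 − 0)/3 = 1/5
  x_2 = 1/5;  a_2 = 2;  x_3 = (x_2 − 2)/3 = -3/5
  x_3 = -3/5;  a_3 = 0;  x_4 = (x_3 − 0)/3 = -1/5
Digits: (1, 0, 2, 0).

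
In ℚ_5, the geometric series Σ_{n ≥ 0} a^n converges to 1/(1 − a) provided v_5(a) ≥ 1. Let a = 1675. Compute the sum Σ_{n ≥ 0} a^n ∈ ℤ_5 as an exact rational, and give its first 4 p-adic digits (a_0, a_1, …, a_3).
Σ a^n = 1/(1 − a) = -1/1674;  first 4 digits = (1, 0, 2, 3)

v_5(a) = 2 ≥ 1, so the series converges in ℤ_5 to 1/(1 − a) = 1/(1 − 1675) = -1/1674. Expand this rational in ℤ_5: compute digits iteratively via d_i = x_i mod 5, x_{i+1} = (x_i − d_i)/5. The first 4 digits are (1, 0, 2, 3).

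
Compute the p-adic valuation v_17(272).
v_17(272) = 1

v_17(n) is the largest exponent k such that 17^k divides n. Factor out: 272 = 17^1 · 16. (Sign doesn't affect v_p.) So v_17(272) = 1.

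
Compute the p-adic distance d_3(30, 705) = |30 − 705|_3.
d_3(30, 705) = 1/27

Step 1 — x − y = 30 − 705 = -675. Step 2 — v_3(-675) = 3 (factor: -675 = −(3^3 · 25); the sign does not affect v_p). Step 3 — |x − y|_3 = 3^{-3} = 1/27.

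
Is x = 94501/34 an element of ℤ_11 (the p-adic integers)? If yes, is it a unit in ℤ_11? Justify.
x ∈ ℤ_11 but not a unit; v_11(x) = 3 > 0

ℤ_11 = {x ∈ ℚ_11 : v_11(x) ≥ 0} and ℤ_11^× = {x ∈ ℤ_11 : v_11(x) = 0}. Here v_11(94501/34) = v_11(num) − v_11(den) = 3; compare against these criteria.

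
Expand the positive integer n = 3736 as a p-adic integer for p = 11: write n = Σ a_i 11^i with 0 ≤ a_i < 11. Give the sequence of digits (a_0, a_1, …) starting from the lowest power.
(a_0, a_1, …) = (7, 9, 8, 2)

Repeated division by 11 gives the digits low-to-high: 3736 = 7 + 9·11^1 + 8·11^2 + 2·11^3. Digit sequence: (7, 9, 8, 2).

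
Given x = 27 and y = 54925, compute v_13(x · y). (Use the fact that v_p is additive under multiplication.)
v_13(1482975) = 3

v_p(x) = 0 (factor: 27 = 13^0 · 27); v_p(y) = 3 (factor: 54925 = 13^3 · 25). Additivity: v_p(xy) = v_p(x) + v_p(y) = 0 + 3 = 3. (Direct check: xy = 1482975 = 13^3 · (675).)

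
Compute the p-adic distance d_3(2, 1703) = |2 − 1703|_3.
d_3(2, 1703) = 1/243

Step 1 — x − y = 2 − 1703 = -1701. Step 2 — v_3(-1701) = 5 (factor: -1701 = −(3^5 · 7); the sign does not affect v_p). Step 3 — |x − y|_3 = 3^{-5} = 1/243.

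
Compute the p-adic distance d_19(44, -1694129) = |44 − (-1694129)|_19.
d_19(44, -1694129) = 1/130321

Step 1 — x − y = 44 − (-1694129) = 1694173. Step 2 — v_19(1694173) = 4 (factor: 1694173 = (19^4 · 13); the sign does not affect v_p). Step 3 — |x − y|_19 = 19^{-4} = 1/130321.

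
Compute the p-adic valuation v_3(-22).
v_3(-22) = 0

v_3(n) is the largest exponent k such that 3^k divides n. Factor out: -22 = -3^0 · 22. (Sign doesn't affect v_p.) So v_3(-22) = 0.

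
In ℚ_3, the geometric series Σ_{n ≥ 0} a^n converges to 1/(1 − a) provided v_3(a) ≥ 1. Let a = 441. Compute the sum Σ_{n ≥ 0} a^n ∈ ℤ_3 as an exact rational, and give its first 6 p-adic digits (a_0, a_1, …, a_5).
Σ a^n = 1/(1 − a) = -1/440;  first 6 digits = (1, 0, 1, 1, 0, 1)

v_3(a) = 2 ≥ 1, so the series converges in ℤ_3 to 1/(1 − a) = 1/(1 − 441) = -1/440. Expand this rational in ℤ_3: compute digits iteratively via d_i = x_i mod 3, x_{i+1} = (x_i − d_i)/3. The first 6 digits are (1, 0, 1, 1, 0, 1).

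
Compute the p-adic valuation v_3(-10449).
v_3(-10449) = 5

v_3(n) is the largest exponent k such that 3^k divides n. Factor out: -10449 = -3^5 · 43. (Sign doesn't affect v_p.) So v_3(-10449) = 5.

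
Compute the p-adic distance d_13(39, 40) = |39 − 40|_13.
d_13(39, 40) = 1

Step 1 — x − y = 39 − 40 = -1. Step 2 — v_13(-1) = 0 (factor: -1 = −(13^0 · 1); the sign does not affect v_p). Step 3 — |x − y|_13 = 13^{0} = 1.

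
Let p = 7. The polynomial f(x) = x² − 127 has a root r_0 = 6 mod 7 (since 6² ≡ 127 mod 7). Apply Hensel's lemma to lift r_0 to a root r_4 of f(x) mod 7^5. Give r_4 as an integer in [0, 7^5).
r_4 = 1749 (mod 16807)

Hensel's recurrence: r_{i+1} = r_i − f(r_i)·(f′(r_i))^{-1} mod 7^{i+2}, with f′(x) = 2x. Iterate:
  r_0 = 6 (mod 7)
  r_1 = 34 (mod 49)
  r_2 = 34 (mod 343)
  r_3 = 1749 (mod 2401)
  r_4 = 1749 (mod 16807)
Final: r_4 = 1749, and one checks f(r_4) ≡ 0 mod 7^5.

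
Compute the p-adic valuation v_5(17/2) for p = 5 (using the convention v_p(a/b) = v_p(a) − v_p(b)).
v_5(17/2) = 0

Factor powers of 5 from the numerator and denominator of the reduced fraction: 17 = 5^0 · 17 and 2 = 5^0 · 2. Apply v_p(a/b) = v_p(a) − v_p(b): v_5(17/2) = 0 − 0 = 0.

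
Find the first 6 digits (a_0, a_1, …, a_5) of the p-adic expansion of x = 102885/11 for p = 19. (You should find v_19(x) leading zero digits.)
(a_0, …, a_5) = (0, 0, 0, 10, 3, 5)

v_19(102885/11) = 3, so a_0 = ... = a_2 = 0. Factor out: x = 19^3 · u with u = 15/11 a unit in ℤ_19. Expand u iteratively via a_{v+i} = u_i mod 19, u_{i+1} = (u_i − a_{v+i})/19:
  u_0 = 15/11;  a_3 = 10;  u_1 = (u_0 − 10)/19 = -5/11
  u_1 = -5/11;  a_4 = 3;  u_2 = (u_1 − 3)/19 = -2/11
  u_2 = -2/11;  a_5 = 5;  u_3 = (u_2 − 5)/19 = -3/11
Digits: (0, 0, 0, 10, 3, 5).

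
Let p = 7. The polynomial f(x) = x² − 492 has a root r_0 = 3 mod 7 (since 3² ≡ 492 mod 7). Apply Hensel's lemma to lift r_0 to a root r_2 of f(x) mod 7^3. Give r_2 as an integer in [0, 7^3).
r_2 = 304 (mod 343)

Hensel's recurrence: r_{i+1} = r_i − f(r_i)·(f′(r_i))^{-1} mod 7^{i+2}, with f′(x) = 2x. Iterate:
  r_0 = 3 (mod 7)
  r_1 = 10 (mod 49)
  r_2 = 304 (mod 343)
Final: r_2 = 304, and one checks f(r_2) ≡ 0 mod 7^3.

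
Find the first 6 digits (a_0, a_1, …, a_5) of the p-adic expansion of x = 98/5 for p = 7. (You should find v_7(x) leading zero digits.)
(a_0, …, a_5) = (0, 0, 6, 2, 1, 4)

v_7(98/5) = 2, so a_0 = ... = a_1 = 0. Factor out: x = 7^2 · u with u = 2/5 a unit in ℤ_7. Expand u iteratively via a_{v+i} = u_i mod 7, u_{i+1} = (u_i − a_{v+i})/7:
  u_0 = 2/5;  a_2 = 6;  u_1 = (u_0 − 6)/7 = -4/5
  u_1 = -4/5;  a_3 = 2;  u_2 = (u_1 − 2)/7 = -2/5
  u_2 = -2/5;  a_4 = 1;  u_3 = (u_2 − 1)/7 = -1/5
  u_3 = -1/5;  a_5 = 4;  u_4 = (u_3 − 4)/7 = -3/5
Digits: (0, 0, 6, 2, 1, 4).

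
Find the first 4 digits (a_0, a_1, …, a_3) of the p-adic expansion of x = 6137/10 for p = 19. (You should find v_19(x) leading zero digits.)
(a_0, …, a_3) = (0, 0, 15, 5)

v_19(6137/10) = 2, so a_0 = ... = a_1 = 0. Factor out: x = 19^2 · u with u = 17/10 a unit in ℤ_19. Expand u iteratively via a_{v+i} = u_i mod 19, u_{i+1} = (u_i − a_{v+i})/19:
  u_0 = 17/10;  a_2 = 15;  u_1 = (u_0 − 15)/19 = -7/10
  u_1 = -7/10;  a_3 = 5;  u_2 = (u_1 − 5)/19 = -3/10
Digits: (0, 0, 15, 5).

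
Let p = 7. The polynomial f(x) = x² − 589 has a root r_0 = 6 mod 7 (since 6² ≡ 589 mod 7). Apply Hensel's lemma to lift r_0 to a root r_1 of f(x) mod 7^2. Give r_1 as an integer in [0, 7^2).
r_1 = 48 (mod 49)

Hensel's recurrence: r_{i+1} = r_i − f(r_i)·(f′(r_i))^{-1} mod 7^{i+2}, with f′(x) = 2x. Iterate:
  r_0 = 6 (mod 7)
  r_1 = 48 (mod 49)
Final: r_1 = 48, and one checks f(r_1) ≡ 0 mod 7^2.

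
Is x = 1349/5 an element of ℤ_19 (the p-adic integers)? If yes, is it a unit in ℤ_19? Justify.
x ∈ ℤ_19 but not a unit; v_19(x) = 1 > 0

ℤ_19 = {x ∈ ℚ_19 : v_19(x) ≥ 0} and ℤ_19^× = {x ∈ ℤ_19 : v_19(x) = 0}. Here v_19(1349/5) = v_19(num) − v_19(den) = 1; compare against these criteria.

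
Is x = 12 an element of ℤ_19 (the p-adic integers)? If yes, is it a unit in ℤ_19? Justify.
x ∈ ℤ_19^× (unit); v_19(x) = 0

ℤ_19 = {x ∈ ℚ_19 : v_19(x) ≥ 0} and ℤ_19^× = {x ∈ ℤ_19 : v_19(x) = 0}. Here v_19(12) = v_19(num) − v_19(den) = 0; compare against these criteria.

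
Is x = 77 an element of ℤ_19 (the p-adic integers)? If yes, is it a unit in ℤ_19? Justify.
x ∈ ℤ_19^× (unit); v_19(x) = 0

ℤ_19 = {x ∈ ℚ_19 : v_19(x) ≥ 0} and ℤ_19^× = {x ∈ ℤ_19 : v_19(x) = 0}. Here v_19(77) = v_19(num) − v_19(den) = 0; compare against these criteria.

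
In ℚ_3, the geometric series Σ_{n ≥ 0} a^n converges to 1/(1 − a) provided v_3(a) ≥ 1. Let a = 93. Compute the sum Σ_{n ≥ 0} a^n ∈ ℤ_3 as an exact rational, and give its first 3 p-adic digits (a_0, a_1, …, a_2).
Σ a^n = 1/(1 − a) = -1/92;  first 3 digits = (1, 1, 2)

v_3(a) = 1 ≥ 1, so the series converges in ℤ_3 to 1/(1 − a) = 1/(1 − 93) = -1/92. Expand this rational in ℤ_3: compute digits iteratively via d_i = x_i mod 3, x_{i+1} = (x_i − d_i)/3. The first 3 digits are (1, 1, 2).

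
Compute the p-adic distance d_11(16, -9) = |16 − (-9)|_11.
d_11(16, -9) = 1

Step 1 — x − y = 16 − (-9) = 25. Step 2 — v_11(25) = 0 (factor: 25 = (11^0 · 25); the sign does not affect v_p). Step 3 — |x − y|_11 = 11^{0} = 1.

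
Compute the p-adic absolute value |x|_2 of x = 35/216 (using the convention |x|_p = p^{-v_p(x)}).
|35/216|_2 = 8

Step 1 — compute v_2(x) by factoring powers of 2 out of the numerator and denominator: v_2(35/216) = -3. Step 2 — apply |x|_p = p^{-v_p(x)} = 2^{3} = 8.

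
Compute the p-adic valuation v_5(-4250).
v_5(-4250) = 3

v_5(n) is the largest exponent k such that 5^k divides n. Factor out: -4250 = -5^3 · 34. (Sign doesn't affect v_p.) So v_5(-4250) = 3.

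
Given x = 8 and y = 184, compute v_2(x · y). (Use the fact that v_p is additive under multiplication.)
v_2(1472) = 6

v_p(x) = 3 (factor: 8 = 2^3 · 1); v_p(y) = 3 (factor: 184 = 2^3 · 23). Additivity: v_p(xy) = v_p(x) + v_p(y) = 3 + 3 = 6. (Direct check: xy = 1472 = 2^6 · (23).)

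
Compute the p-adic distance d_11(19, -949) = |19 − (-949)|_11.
d_11(19, -949) = 1/121

Step 1 — x − y = 19 − (-949) = 968. Step 2 — v_11(968) = 2 (factor: 968 = (11^2 · 8); the sign does not affect v_p). Step 3 — |x − y|_11 = 11^{-2} = 1/121.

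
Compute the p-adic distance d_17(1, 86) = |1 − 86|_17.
d_17(1, 86) = 1/17

Step 1 — x − y = 1 − 86 = -85. Step 2 — v_17(-85) = 1 (factor: -85 = −(17^1 · 5); the sign does not affect v_p). Step 3 — |x − y|_17 = 17^{-1} = 1/17.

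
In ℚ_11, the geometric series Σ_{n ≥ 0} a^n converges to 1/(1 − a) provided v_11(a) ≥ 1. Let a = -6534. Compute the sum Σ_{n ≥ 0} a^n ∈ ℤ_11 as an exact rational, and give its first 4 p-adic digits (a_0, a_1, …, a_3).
Σ a^n = 1/(1 − a) = 1/6535;  first 4 digits = (1, 0, 1, 6)

v_11(a) = 2 ≥ 1, so the series converges in ℤ_11 to 1/(1 − a) = 1/(1 − (-6534)) = 1/6535. Expand this rational in ℤ_11: compute digits iteratively via d_i = x_i mod 11, x_{i+1} = (x_i − d_i)/11. The first 4 digits are (1, 0, 1, 6).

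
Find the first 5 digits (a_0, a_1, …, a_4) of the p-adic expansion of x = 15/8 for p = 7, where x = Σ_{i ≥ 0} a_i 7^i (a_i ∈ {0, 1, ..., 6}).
(a_0, …, a_4) = (1, 1, 6, 0, 6)

v_7(15/8) = 0 (numerator and denominator both coprime to 7), so x ∈ ℤ_7^×. Compute digits iteratively via a_i = x_i mod 7, x_{i+1} = (x_i − a_i)/7, with x_0 = x:
  x_0 = 15/8;  a_0 = 1;  x_1 = (x_0 − 1)/7 = 1/8
  x_1 = 1/8;  a_1 = 1;  x_2 = (x_1 − 1)/7 = -1/8
  x_2 = -1/8;  a_2 = 6;  x_3 = (x_2 − 6)/7 = -7/8
  x_3 = -7/8;  a_3 = 0;  x_4 = (x_3 − 0)/7 = -1/8
  x_4 = -1/8;  a_4 = 6;  x_5 = (x_4 − 6)/7 = -7/8
Digits: (1, 1, 6, 0, 6).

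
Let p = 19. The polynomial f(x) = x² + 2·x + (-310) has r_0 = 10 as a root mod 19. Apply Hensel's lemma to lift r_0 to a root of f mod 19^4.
r_3 = 38219 (mod 130321)

Hensel: r_{i+1} = r_i − f(r_i)·(f′(r_i))^{-1} mod 19^{i+2}, f′(x) = 2x + 2. Iterate:
  r_0 = 10 (mod 19)
  r_1 = 314 (mod 361)
  r_2 = 3924 (mod 6859)
  r_3 = 38219 (mod 130321)
Final: r = 38219 satisfies f(r) ≡ 0 mod 19^4.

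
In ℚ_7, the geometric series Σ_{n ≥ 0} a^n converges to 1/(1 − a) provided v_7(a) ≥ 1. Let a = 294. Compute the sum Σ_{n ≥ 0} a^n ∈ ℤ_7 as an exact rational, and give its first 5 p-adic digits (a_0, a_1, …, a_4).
Σ a^n = 1/(1 − a) = -1/293;  first 5 digits = (1, 0, 6, 0, 1)

v_7(a) = 2 ≥ 1, so the series converges in ℤ_7 to 1/(1 − a) = 1/(1 − 294) = -1/293. Expand this rational in ℤ_7: compute digits iteratively via d_i = x_i mod 7, x_{i+1} = (x_i − d_i)/7. The first 5 digits are (1, 0, 6, 0, 1).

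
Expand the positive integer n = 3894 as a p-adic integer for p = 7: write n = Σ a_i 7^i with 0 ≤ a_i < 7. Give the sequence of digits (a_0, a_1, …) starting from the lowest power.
(a_0, a_1, …) = (2, 3, 2, 4, 1)

Repeated division by 7 gives the digits low-to-high: 3894 = 2 + 3·7^1 + 2·7^2 + 4·7^3 + 1·7^4. Digit sequence: (2, 3, 2, 4, 1).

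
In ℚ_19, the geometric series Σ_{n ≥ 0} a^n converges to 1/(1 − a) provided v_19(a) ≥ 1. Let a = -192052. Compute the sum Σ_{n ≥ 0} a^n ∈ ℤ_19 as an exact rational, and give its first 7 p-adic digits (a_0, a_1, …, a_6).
Σ a^n = 1/(1 − a) = 1/192053;  first 7 digits = (1, 0, 0, 10, 17, 18, 4)

v_19(a) = 3 ≥ 1, so the series converges in ℤ_19 to 1/(1 − a) = 1/(1 − (-192052)) = 1/192053. Expand this rational in ℤ_19: compute digits iteratively via d_i = x_i mod 19, x_{i+1} = (x_i − d_i)/19. The first 7 digits are (1, 0, 0, 10, 17, 18, 4).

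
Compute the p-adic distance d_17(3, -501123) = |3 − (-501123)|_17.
d_17(3, -501123) = 1/83521

Step 1 — x − y = 3 − (-501123) = 501126. Step 2 — v_17(501126) = 4 (factor: 501126 = (17^4 · 6); the sign does not affect v_p). Step 3 — |x − y|_17 = 17^{-4} = 1/83521.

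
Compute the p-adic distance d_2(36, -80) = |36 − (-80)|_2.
d_2(36, -80) = 1/4

Step 1 — x − y = 36 − (-80) = 116. Step 2 — v_2(116) = 2 (factor: 116 = (2^2 · 29); the sign does not affect v_p). Step 3 — |x − y|_2 = 2^{-2} = 1/4.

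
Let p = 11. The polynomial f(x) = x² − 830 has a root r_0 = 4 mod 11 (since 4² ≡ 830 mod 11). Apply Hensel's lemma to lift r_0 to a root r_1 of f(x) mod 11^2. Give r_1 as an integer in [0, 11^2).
r_1 = 15 (mod 121)

Hensel's recurrence: r_{i+1} = r_i − f(r_i)·(f′(r_i))^{-1} mod 11^{i+2}, with f′(x) = 2x. Iterate:
  r_0 = 4 (mod 11)
  r_1 = 15 (mod 121)
Final: r_1 = 15, and one checks f(r_1) ≡ 0 mod 11^2.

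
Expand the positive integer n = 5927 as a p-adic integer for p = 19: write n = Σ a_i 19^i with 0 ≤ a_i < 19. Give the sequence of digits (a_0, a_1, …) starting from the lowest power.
(a_0, a_1, …) = (18, 7, 16)

Repeated division by 19 gives the digits low-to-high: 5927 = 18 + 7·19^1 + 16·19^2. Digit sequence: (18, 7, 16).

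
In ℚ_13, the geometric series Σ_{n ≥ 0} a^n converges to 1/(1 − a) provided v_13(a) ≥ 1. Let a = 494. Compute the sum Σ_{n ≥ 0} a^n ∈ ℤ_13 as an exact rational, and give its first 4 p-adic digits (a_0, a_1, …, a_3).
Σ a^n = 1/(1 − a) = -1/493;  first 4 digits = (1, 12, 3, 6)

v_13(a) = 1 ≥ 1, so the series converges in ℤ_13 to 1/(1 − a) = 1/(1 − 494) = -1/493. Expand this rational in ℤ_13: compute digits iteratively via d_i = x_i mod 13, x_{i+1} = (x_i − d_i)/13. The first 4 digits are (1, 12, 3, 6).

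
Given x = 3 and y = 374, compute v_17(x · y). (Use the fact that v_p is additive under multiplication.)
v_17(1122) = 1

v_p(x) = 0 (factor: 3 = 17^0 · 3); v_p(y) = 1 (factor: 374 = 17^1 · 22). Additivity: v_p(xy) = v_p(x) + v_p(y) = 0 + 1 = 1. (Direct check: xy = 1122 = 17^1 · (66).)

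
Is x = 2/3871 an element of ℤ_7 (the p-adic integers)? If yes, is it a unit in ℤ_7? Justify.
x ∉ ℤ_7 (v_7(x) = -2 < 0)

ℤ_7 = {x ∈ ℚ_7 : v_7(x) ≥ 0} and ℤ_7^× = {x ∈ ℤ_7 : v_7(x) = 0}. Here v_7(2/3871) = v_7(num) − v_7(den) = -2; compare against these criteria.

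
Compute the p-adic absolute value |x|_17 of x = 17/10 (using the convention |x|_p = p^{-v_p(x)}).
|17/10|_17 = 1/17

Step 1 — compute v_17(x) by factoring powers of 17 out of the numerator and denominator: v_17(17/10) = 1. Step 2 — apply |x|_p = p^{-v_p(x)} = 17^{-1} = 1/17.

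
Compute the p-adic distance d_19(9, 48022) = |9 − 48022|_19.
d_19(9, 48022) = 1/6859

Step 1 — x − y = 9 − 48022 = -48013. Step 2 — v_19(-48013) = 3 (factor: -48013 = −(19^3 · 7); the sign does not affect v_p). Step 3 — |x − y|_19 = 19^{-3} = 1/6859.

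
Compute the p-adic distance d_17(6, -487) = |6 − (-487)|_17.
d_17(6, -487) = 1/17

Step 1 — x − y = 6 − (-487) = 493. Step 2 — v_17(493) = 1 (factor: 493 = (17^1 · 29); the sign does not affect v_p). Step 3 — |x − y|_17 = 17^{-1} = 1/17.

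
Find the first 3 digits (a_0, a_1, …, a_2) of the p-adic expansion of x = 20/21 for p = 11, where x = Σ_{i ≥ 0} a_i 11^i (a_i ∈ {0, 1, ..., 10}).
(a_0, …, a_2) = (2, 2, 4)

v_11(20/21) = 0 (numerator and denominator both coprime to 11), so x ∈ ℤ_11^×. Compute digits iteratively via a_i = x_i mod 11, x_{i+1} = (x_i − a_i)/11, with x_0 = x:
  x_0 = 20/21;  a_0 = 2;  x_1 = (x_0 − 2)/11 = -2/21
  x_1 = -2/21;  a_1 = 2;  x_2 = (x_1 − 2)/11 = -4/21
  x_2 = -4/21;  a_2 = 4;  x_3 = (x_2 − 4)/11 = -8/21
Digits: (2, 2, 4).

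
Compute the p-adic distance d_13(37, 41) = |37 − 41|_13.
d_13(37, 41) = 1

Step 1 — x − y = 37 − 41 = -4. Step 2 — v_13(-4) = 0 (factor: -4 = −(13^0 · 4); the sign does not affect v_p). Step 3 — |x − y|_13 = 13^{0} = 1.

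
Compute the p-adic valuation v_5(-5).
v_5(-5) = 1

v_5(n) is the largest exponent k such that 5^k divides n. Factor out: -5 = -5^1 · 1. (Sign doesn't affect v_p.) So v_5(-5) = 1.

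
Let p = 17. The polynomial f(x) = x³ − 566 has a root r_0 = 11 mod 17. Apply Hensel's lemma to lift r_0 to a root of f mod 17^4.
r_3 = 53782 (mod 83521)

Hensel: r_{i+1} = r_i − f(r_i)/f′(r_i) mod 17^{i+2}, where f′(x) = 3x². Iterate:
  r_0 = 11 (mod 17)
  r_1 = 28 (mod 289)
  r_2 = 4652 (mod 4913)
  r_3 = 53782 (mod 83521)
Final: r = 53782 with f(r) ≡ 0 mod 17^4.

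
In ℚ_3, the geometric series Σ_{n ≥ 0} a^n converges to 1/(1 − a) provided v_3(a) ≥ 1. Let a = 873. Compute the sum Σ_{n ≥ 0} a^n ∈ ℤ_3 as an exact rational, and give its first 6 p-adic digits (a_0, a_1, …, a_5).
Σ a^n = 1/(1 − a) = -1/872;  first 6 digits = (1, 0, 1, 2, 2, 1)

v_3(a) = 2 ≥ 1, so the series converges in ℤ_3 to 1/(1 − a) = 1/(1 − 873) = -1/872. Expand this rational in ℤ_3: compute digits iteratively via d_i = x_i mod 3, x_{i+1} = (x_i − d_i)/3. The first 6 digits are (1, 0, 1, 2, 2, 1).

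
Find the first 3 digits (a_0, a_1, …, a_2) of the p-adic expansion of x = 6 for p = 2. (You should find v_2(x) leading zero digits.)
(a_0, …, a_2) = (0, 1, 1)

v_2(6) = 1, so a_0 = ... = a_0 = 0. Factor out: x = 2^1 · u with u = 3 a unit in ℤ_2. Expand u iteratively via a_{v+i} = u_i mod 2, u_{i+1} = (u_i − a_{v+i})/2:
  u_0 = 3;  a_1 = 1;  u_1 = (u_0 − 1)/2 = 1
  u_1 = 1;  a_2 = 1;  u_2 = (u_1 − 1)/2 = 0
Digits: (0, 1, 1).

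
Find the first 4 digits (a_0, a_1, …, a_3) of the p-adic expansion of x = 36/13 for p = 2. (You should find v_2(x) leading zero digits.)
(a_0, …, a_3) = (0, 0, 1, 0)

v_2(36/13) = 2, so a_0 = ... = a_1 = 0. Factor out: x = 2^2 · u with u = 9/13 a unit in ℤ_2. Expand u iteratively via a_{v+i} = u_i mod 2, u_{i+1} = (u_i − a_{v+i})/2:
  u_0 = 9/13;  a_2 = 1;  u_1 = (u_0 − 1)/2 = -2/13
  u_1 = -2/13;  a_3 = 0;  u_2 = (u_1 − 0)/2 = -1/13
Digits: (0, 0, 1, 0).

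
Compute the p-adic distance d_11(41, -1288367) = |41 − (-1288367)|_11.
d_11(41, -1288367) = 1/161051

Step 1 — x − y = 41 − (-1288367) = 1288408. Step 2 — v_11(1288408) = 5 (factor: 1288408 = (11^5 · 8); the sign does not affect v_p). Step 3 — |x − y|_11 = 11^{-5} = 1/161051.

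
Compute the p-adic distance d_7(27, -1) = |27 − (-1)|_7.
d_7(27, -1) = 1/7

Step 1 — x − y = 27 − (-1) = 28. Step 2 — v_7(28) = 1 (factor: 28 = (7^1 · 4); the sign does not affect v_p). Step 3 — |x − y|_7 = 7^{-1} = 1/7.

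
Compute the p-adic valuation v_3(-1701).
v_3(-1701) = 5

v_3(n) is the largest exponent k such that 3^k divides n. Factor out: -1701 = -3^5 · 7. (Sign doesn't affect v_p.) So v_3(-1701) = 5.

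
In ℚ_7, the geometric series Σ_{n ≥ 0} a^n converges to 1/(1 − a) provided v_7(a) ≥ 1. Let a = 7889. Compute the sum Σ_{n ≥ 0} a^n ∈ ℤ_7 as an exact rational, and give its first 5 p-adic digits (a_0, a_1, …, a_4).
Σ a^n = 1/(1 − a) = -1/7888;  first 5 digits = (1, 0, 0, 2, 3)

v_7(a) = 3 ≥ 1, so the series converges in ℤ_7 to 1/(1 − a) = 1/(1 − 7889) = -1/7888. Expand this rational in ℤ_7: compute digits iteratively via d_i = x_i mod 7, x_{i+1} = (x_i − d_i)/7. The first 5 digits are (1, 0, 0, 2, 3).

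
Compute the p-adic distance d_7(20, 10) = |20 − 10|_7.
d_7(20, 10) = 1

Step 1 — x − y = 20 − 10 = 10. Step 2 — v_7(10) = 0 (factor: 10 = (7^0 · 10); the sign does not affect v_p). Step 3 — |x − y|_7 = 7^{0} = 1.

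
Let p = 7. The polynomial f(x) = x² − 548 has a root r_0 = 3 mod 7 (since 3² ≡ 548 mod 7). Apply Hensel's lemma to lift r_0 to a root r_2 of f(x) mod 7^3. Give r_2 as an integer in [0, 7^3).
r_2 = 150 (mod 343)

Hensel's recurrence: r_{i+1} = r_i − f(r_i)·(f′(r_i))^{-1} mod 7^{i+2}, with f′(x) = 2x. Iterate:
  r_0 = 3 (mod 7)
  r_1 = 3 (mod 49)
  r_2 = 150 (mod 343)
Final: r_2 = 150, and one checks f(r_2) ≡ 0 mod 7^3.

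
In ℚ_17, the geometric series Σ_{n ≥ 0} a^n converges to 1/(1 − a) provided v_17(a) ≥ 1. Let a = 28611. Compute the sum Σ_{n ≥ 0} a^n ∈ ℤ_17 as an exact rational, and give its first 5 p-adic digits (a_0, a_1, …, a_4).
Σ a^n = 1/(1 − a) = -1/28610;  first 5 digits = (1, 0, 14, 5, 9)

v_17(a) = 2 ≥ 1, so the series converges in ℤ_17 to 1/(1 − a) = 1/(1 − 28611) = -1/28610. Expand this rational in ℤ_17: compute digits iteratively via d_i = x_i mod 17, x_{i+1} = (x_i − d_i)/17. The first 5 digits are (1, 0, 14, 5, 9).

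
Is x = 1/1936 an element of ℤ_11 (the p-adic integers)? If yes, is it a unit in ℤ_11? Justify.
x ∉ ℤ_11 (v_11(x) = -2 < 0)

ℤ_11 = {x ∈ ℚ_11 : v_11(x) ≥ 0} and ℤ_11^× = {x ∈ ℤ_11 : v_11(x) = 0}. Here v_11(1/1936) = v_11(num) − v_11(den) = -2; compare against these criteria.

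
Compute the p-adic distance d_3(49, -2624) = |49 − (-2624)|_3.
d_3(49, -2624) = 1/243

Step 1 — x − y = 49 − (-2624) = 2673. Step 2 — v_3(2673) = 5 (factor: 2673 = (3^5 · 11); the sign does not affect v_p). Step 3 — |x − y|_3 = 3^{-5} = 1/243.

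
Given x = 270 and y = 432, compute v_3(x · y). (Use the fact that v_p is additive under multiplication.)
v_3(116640) = 6

v_p(x) = 3 (factor: 270 = 3^3 · 10); v_p(y) = 3 (factor: 432 = 3^3 · 16). Additivity: v_p(xy) = v_p(x) + v_p(y) = 3 + 3 = 6. (Direct check: xy = 116640 = 3^6 · (160).)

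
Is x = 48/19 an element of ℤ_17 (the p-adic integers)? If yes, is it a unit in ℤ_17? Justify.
x ∈ ℤ_17^× (unit); v_17(x) = 0

ℤ_17 = {x ∈ ℚ_17 : v_17(x) ≥ 0} and ℤ_17^× = {x ∈ ℤ_17 : v_17(x) = 0}. Here v_17(48/19) = v_17(num) − v_17(den) = 0; compare against these criteria.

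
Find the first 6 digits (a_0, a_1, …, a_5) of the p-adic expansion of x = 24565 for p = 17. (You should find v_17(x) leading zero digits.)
(a_0, …, a_5) = (0, 0, 0, 5, 0, 0)

v_17(24565) = 3, so a_0 = ... = a_2 = 0. Factor out: x = 17^3 · u with u = 5 a unit in ℤ_17. Expand u iteratively via a_{v+i} = u_i mod 17, u_{i+1} = (u_i − a_{v+i})/17:
  u_0 = 5;  a_3 = 5;  u_1 = (u_0 − 5)/17 = 0
  u_1 = 0;  a_4 = 0;  u_2 = (u_1 − 0)/17 = 0
  u_2 = 0;  a_5 = 0;  u_3 = (u_2 − 0)/17 = 0
Digits: (0, 0, 0, 5, 0, 0).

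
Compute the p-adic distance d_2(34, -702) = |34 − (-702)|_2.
d_2(34, -702) = 1/32

Step 1 — x − y = 34 − (-702) = 736. Step 2 — v_2(736) = 5 (factor: 736 = (2^5 · 23); the sign does not affect v_p). Step 3 — |x − y|_2 = 2^{-5} = 1/32.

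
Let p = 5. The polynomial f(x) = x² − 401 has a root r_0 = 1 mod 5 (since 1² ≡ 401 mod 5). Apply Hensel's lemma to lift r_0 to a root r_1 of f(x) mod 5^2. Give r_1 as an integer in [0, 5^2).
r_1 = 1 (mod 25)

Hensel's recurrence: r_{i+1} = r_i − f(r_i)·(f′(r_i))^{-1} mod 5^{i+2}, with f′(x) = 2x. Iterate:
  r_0 = 1 (mod 5)
  r_1 = 1 (mod 25)
Final: r_1 = 1, and one checks f(r_1) ≡ 0 mod 5^2.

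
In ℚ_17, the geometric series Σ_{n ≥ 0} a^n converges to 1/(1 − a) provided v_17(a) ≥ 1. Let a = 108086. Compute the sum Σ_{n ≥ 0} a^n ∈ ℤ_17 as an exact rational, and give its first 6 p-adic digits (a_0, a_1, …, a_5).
Σ a^n = 1/(1 − a) = -1/108085;  first 6 digits = (1, 0, 0, 5, 1, 0)

v_17(a) = 3 ≥ 1, so the series converges in ℤ_17 to 1/(1 − a) = 1/(1 − 108086) = -1/108085. Expand this rational in ℤ_17: compute digits iteratively via d_i = x_i mod 17, x_{i+1} = (x_i − d_i)/17. The first 6 digits are (1, 0, 0, 5, 1, 0).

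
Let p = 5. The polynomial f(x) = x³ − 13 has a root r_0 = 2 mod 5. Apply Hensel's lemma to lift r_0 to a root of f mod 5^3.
r_2 = 67 (mod 125)

Hensel: r_{i+1} = r_i − f(r_i)/f′(r_i) mod 5^{i+2}, where f′(x) = 3x². Iterate:
  r_0 = 2 (mod 5)
  r_1 = 17 (mod 25)
  r_2 = 67 (mod 125)
Final: r = 67 with f(r) ≡ 0 mod 5^3.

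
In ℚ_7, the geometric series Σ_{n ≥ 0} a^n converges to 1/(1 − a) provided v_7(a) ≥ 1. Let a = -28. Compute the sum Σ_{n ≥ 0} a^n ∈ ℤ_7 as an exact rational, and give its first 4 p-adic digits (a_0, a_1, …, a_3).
Σ a^n = 1/(1 − a) = 1/29;  first 4 digits = (1, 3, 1, 1)

v_7(a) = 1 ≥ 1, so the series converges in ℤ_7 to 1/(1 − a) = 1/(1 − (-28)) = 1/29. Expand this rational in ℤ_7: compute digits iteratively via d_i = x_i mod 7, x_{i+1} = (x_i − d_i)/7. The first 4 digits are (1, 3, 1, 1).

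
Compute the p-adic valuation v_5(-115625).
v_5(-115625) = 5

v_5(n) is the largest exponent k such that 5^k divides n. Factor out: -115625 = -5^5 · 37. (Sign doesn't affect v_p.) So v_5(-115625) = 5.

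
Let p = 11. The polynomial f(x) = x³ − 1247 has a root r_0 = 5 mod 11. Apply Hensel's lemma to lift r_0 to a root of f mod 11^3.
r_2 = 1017 (mod 1331)

Hensel: r_{i+1} = r_i − f(r_i)/f′(r_i) mod 11^{i+2}, where f′(x) = 3x². Iterate:
  r_0 = 5 (mod 11)
  r_1 = 49 (mod 121)
  r_2 = 1017 (mod 1331)
Final: r = 1017 with f(r) ≡ 0 mod 11^3.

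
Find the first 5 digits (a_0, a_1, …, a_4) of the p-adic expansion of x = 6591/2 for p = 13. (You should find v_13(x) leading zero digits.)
(a_0, …, a_4) = (0, 0, 0, 8, 6)

v_13(6591/2) = 3, so a_0 = ... = a_2 = 0. Factor out: x = 13^3 · u with u = 3/2 a unit in ℤ_13. Expand u iteratively via a_{v+i} = u_i mod 13, u_{i+1} = (u_i − a_{v+i})/13:
  u_0 = 3/2;  a_3 = 8;  u_1 = (u_0 − 8)/13 = -1/2
  u_1 = -1/2;  a_4 = 6;  u_2 = (u_1 − 6)/13 = -1/2
Digits: (0, 0, 0, 8, 6).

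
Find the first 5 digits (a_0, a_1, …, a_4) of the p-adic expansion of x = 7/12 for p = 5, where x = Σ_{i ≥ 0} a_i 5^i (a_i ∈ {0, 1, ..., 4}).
(a_0, …, a_4) = (1, 2, 0, 2, 0)

v_5(7/12) = 0 (numerator and denominator both coprime to 5), so x ∈ ℤ_5^×. Compute digits iteratively via a_i = x_i mod 5, x_{i+1} = (x_i − a_i)/5, with x_0 = x:
  x_0 = 7/12;  a_0 = 1;  x_1 = (x_0 − 1)/5 = -1/12
  x_1 = -1/12;  a_1 = 2;  x_2 = (x_1 − 2)/5 = -5/12
  x_2 = -5/12;  a_2 = 0;  x_3 = (x_2 − 0)/5 = -1/12
  x_3 = -1/12;  a_3 = 2;  x_4 = (x_3 − 2)/5 = -5/12
  x_4 = -5/12;  a_4 = 0;  x_5 = (x_4 − 0)/5 = -1/12
Digits: (1, 2, 0, 2, 0).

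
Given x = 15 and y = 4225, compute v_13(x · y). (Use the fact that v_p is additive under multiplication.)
v_13(63375) = 2

v_p(x) = 0 (factor: 15 = 13^0 · 15); v_p(y) = 2 (factor: 4225 = 13^2 · 25). Additivity: v_p(xy) = v_p(x) + v_p(y) = 0 + 2 = 2. (Direct check: xy = 63375 = 13^2 · (375).)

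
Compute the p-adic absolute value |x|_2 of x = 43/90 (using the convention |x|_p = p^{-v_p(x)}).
|43/90|_2 = 2

Step 1 — compute v_2(x) by factoring powers of 2 out of the numerator and denominator: v_2(43/90) = -1. Step 2 — apply |x|_p = p^{-v_p(x)} = 2^{1} = 2.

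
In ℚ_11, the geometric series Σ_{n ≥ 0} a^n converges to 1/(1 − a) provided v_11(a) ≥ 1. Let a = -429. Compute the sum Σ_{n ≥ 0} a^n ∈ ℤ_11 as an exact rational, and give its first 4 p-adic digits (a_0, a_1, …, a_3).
Σ a^n = 1/(1 − a) = 1/430;  first 4 digits = (1, 5, 10, 9)

v_11(a) = 1 ≥ 1, so the series converges in ℤ_11 to 1/(1 − a) = 1/(1 − (-429)) = 1/430. Expand this rational in ℤ_11: compute digits iteratively via d_i = x_i mod 11, x_{i+1} = (x_i − d_i)/11. The first 4 digits are (1, 5, 10, 9).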